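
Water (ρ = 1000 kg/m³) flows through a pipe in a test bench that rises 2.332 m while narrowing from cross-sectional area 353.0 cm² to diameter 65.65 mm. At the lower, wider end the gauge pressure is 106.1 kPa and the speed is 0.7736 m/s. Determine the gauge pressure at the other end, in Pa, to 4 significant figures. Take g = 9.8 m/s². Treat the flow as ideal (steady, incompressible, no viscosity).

Mass conservation (A₁v₁ = A₂v₂) gives v₂ = 0.7736 × 353.0/33.85 = 8.067 m/s.
Applying Bernoulli between the two ends and solving for P₂: P₂ = P₁ + ½ρ(v₁² − v₂²) − ρgΔh.
P₂ = 106100 + ½·1000·(0.7736² − 8.067²) − 1000·9.8·(+2.332) = 106100 + (-32240) − (22850) = 51000 Pa.

P₂ ≈ 51000 Pa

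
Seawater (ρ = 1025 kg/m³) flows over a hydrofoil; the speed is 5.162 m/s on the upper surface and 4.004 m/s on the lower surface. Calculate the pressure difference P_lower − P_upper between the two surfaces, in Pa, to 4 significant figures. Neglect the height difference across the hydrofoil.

5440 Pa

With negligible Δh, P + ½ρv² is constant, so P_low − P_up = ½ρ(v_up² − v_low²).
ΔP = ½·1025·(5.162² − 4.004²) = 5440 Pa.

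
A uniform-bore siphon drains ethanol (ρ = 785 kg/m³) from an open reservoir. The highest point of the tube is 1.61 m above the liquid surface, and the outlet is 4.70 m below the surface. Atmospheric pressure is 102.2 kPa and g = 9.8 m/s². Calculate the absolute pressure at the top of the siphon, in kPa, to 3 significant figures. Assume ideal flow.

The outlet speed comes from Torricelli: v = √(2g·4.70) = 9.60 m/s.
The bore is uniform, so the speed at the crest is the same v. Bernoulli surface→crest: P_atm = P_top + ½ρv² + ρg·h_top.
P_top = 102200 − ½·785·9.60² − 785·9.8·1.61 = 53700 Pa.

P_top ≈ 53.7 kPa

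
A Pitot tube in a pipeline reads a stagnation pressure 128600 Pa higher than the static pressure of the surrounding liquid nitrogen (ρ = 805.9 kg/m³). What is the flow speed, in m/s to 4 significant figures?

v ≈ 17.86 m/s

At the stagnation point the flow is brought to rest, so Bernoulli gives P_stag − P_static = ½ρv².
v = √(2ΔP/ρ) = √(2·128600/805.9) = 17.86 m/s.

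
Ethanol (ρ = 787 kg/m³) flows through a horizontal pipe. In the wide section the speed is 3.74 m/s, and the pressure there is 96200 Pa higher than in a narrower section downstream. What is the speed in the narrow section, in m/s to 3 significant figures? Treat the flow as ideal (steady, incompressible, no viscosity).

Horizontal Bernoulli: P₁ + ½ρv₁² = P₂ + ½ρv₂², so v₂² = v₁² + 2(P₁ − P₂)/ρ.
v₂ = √(3.74² + 2·96200/787) = √(14.0 + 244) = 16.1 m/s.

v₂ ≈ 16.1 m/s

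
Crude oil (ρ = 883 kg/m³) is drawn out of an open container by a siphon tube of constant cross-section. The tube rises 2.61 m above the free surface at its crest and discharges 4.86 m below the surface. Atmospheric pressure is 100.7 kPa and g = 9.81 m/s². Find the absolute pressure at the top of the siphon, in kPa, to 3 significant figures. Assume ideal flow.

From the surface to the outlet (both open to atmosphere, surface at rest): v = √(2g·h_out) = √(2·9.81·4.86) = 9.76 m/s.
The bore is uniform, so the speed at the crest is the same v. Bernoulli surface→crest: P_atm = P_top + ½ρv² + ρg·h_top.
P_top = 100700 − ½·883·9.76² − 883·9.81·2.61 = 36000 Pa.

P_top ≈ 36.0 kPa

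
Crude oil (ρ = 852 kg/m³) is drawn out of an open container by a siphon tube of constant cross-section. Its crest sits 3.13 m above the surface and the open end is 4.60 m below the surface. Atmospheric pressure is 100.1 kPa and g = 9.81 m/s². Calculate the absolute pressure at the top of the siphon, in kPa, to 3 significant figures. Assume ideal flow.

P_top ≈ 35.5 kPa

Bernoulli surface→outlet gives ½v² = g·h_out, so v = √(2·9.81·4.60) = 9.50 m/s.
The bore is uniform, so the speed at the crest is the same v. Bernoulli surface→crest: P_atm = P_top + ½ρv² + ρg·h_top.
P_top = 100100 − ½·852·9.50² − 852·9.81·3.13 = 35500 Pa.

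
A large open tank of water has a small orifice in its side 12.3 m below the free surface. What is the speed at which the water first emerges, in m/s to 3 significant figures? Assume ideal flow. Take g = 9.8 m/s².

Bernoulli from surface to hole (P equal, v_surface ≈ 0): v = √(2gh) = √(2×9.8×12.3) = 15.5 m/s.

v ≈ 15.5 m/s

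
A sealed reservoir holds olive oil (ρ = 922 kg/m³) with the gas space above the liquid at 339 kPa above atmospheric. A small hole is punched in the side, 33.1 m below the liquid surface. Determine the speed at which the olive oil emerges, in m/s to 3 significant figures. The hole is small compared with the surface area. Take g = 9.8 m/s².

v ≈ 37.2 m/s

Take point 1 at the surface (v₁ ≈ 0) and point 2 at the hole (at atmospheric pressure). Bernoulli: P₁ + ρg h = P_atm + ½ρv₂².
With P₁ − P_atm = 339000 Pa, v₂ = √(2gh + 2ΔP/ρ) = √(2·9.8·33.1 + 2·339000/922) = 37.2 m/s.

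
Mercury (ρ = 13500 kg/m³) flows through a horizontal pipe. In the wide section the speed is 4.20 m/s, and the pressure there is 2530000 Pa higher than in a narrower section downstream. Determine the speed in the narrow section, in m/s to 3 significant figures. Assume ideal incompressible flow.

v₂ = 19.8 m/s

Horizontal Bernoulli: P₁ + ½ρv₁² = P₂ + ½ρv₂², so v₂² = v₁² + 2(P₁ − P₂)/ρ.
v₂ = √(4.20² + 2·2530000/13500) = √(17.6 + 375) = 19.8 m/s.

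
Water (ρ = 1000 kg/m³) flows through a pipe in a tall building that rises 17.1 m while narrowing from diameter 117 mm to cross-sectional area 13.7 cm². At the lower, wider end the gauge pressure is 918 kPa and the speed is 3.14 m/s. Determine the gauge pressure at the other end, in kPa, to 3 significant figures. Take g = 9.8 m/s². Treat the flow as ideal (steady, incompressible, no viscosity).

By continuity, v₂ = v₁·A₁/A₂ = 3.14·(108/13.7) = 24.6 m/s.
Bernoulli: P₁ + ½ρv₁² + ρg h₁ = P₂ + ½ρv₂² + ρg h₂, so P₂ = P₁ + ½ρ(v₁² − v₂²) − ρg(h₂ − h₁).
P₂ = 918000 + ½·1000·(3.14² − 24.6²) − 1000·9.8·(+17.1) = 918000 + (-299000) − (168000) = 452000 Pa.

P₂ ≈ 452 kPa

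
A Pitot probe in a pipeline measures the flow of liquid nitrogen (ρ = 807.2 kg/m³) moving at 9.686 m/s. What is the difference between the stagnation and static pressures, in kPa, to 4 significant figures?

ΔP = 37.87 kPa

Bernoulli between the free stream and the stagnation point: ½ρv² = P_stag − P_static.
ΔP = ½·807.2·9.686² = 37870 Pa.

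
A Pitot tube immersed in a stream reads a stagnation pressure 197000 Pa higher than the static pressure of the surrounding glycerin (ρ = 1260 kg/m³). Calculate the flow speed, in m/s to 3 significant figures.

Bernoulli between the free stream and the stagnation point: ½ρv² = P_stag − P_static.
v = √(2ΔP/ρ) = √(2·197000/1260) = 17.7 m/s.

v = 17.7 m/s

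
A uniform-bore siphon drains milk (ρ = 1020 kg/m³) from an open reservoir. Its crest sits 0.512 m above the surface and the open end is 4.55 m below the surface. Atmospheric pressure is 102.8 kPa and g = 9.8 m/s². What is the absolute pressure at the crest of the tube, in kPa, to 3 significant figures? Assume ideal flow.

52.2 kPa

The outlet speed comes from Torricelli: v = √(2g·4.55) = 9.44 m/s.
The bore is uniform, so the speed at the crest is the same v. Bernoulli surface→crest: P_atm = P_top + ½ρv² + ρg·h_top.
P_top = 102800 − ½·1020·9.44² − 1020·9.8·0.512 = 52200 Pa.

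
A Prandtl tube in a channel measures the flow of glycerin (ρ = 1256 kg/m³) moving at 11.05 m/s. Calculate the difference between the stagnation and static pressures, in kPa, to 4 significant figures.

At the stagnation point the flow is brought to rest, so Bernoulli gives P_stag − P_static = ½ρv².
ΔP = ½·1256·11.05² = 76680 Pa.

ΔP ≈ 76.68 kPa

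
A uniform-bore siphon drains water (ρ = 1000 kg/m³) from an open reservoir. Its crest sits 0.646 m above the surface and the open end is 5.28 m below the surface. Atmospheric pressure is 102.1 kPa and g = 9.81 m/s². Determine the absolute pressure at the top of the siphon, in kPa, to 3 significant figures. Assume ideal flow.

Bernoulli surface→outlet gives ½v² = g·h_out, so v = √(2·9.81·5.28) = 10.2 m/s.
With constant cross-section the crest speed equals v; applying Bernoulli from the surface up to the crest, P_top = P_atm − ½ρv² − ρg·h_top.
P_top = 102100 − ½·1000·10.2² − 1000·9.81·0.646 = 44000 Pa.

P_top ≈ 44.0 kPa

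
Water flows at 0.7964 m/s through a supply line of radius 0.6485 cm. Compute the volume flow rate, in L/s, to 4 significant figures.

Q = A·v = 0.0001321 m² × 0.7964 m/s = 0.0001052 m³/s.
Converting: 0.0001052 m³/s × 1000 = 0.1052 L/s.

Q = 0.1052 L/s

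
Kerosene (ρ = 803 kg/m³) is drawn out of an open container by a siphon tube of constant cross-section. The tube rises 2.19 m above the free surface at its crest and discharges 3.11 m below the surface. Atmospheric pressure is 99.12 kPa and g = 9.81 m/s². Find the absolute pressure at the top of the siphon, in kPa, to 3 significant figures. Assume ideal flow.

Bernoulli surface→outlet gives ½v² = g·h_out, so v = √(2·9.81·3.11) = 7.81 m/s.
The bore is uniform, so the speed at the crest is the same v. Bernoulli surface→crest: P_atm = P_top + ½ρv² + ρg·h_top.
P_top = 99120 − ½·803·7.81² − 803·9.81·2.19 = 57400 Pa.

P_top = 57.4 kPa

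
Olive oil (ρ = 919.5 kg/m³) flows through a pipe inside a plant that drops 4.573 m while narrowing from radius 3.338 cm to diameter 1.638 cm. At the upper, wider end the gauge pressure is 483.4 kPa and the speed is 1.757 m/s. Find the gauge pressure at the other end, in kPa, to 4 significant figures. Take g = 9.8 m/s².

P₂ ≈ 134.4 kPa

By continuity, v₂ = v₁·A₁/A₂ = 1.757·(35.00/2.107) = 29.19 m/s.
Energy conservation along the streamline gives P₂ = P₁ − ½ρ(v₂² − v₁²) − ρg(h₂ − h₁).
P₂ = 483400 + ½·919.5·(1.757² − 29.19²) − 919.5·9.8·(−4.573) = 483400 + (-390200) − (-41210) = 134400 Pa.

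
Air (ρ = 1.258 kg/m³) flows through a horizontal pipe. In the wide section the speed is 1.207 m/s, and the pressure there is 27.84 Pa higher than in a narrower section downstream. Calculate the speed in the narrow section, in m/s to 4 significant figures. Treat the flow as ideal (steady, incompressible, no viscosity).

v₂ = 6.761 m/s

Along the level pipe P + ½ρv² is conserved, hence v₂² = v₁² + 2(P₁ − P₂)/ρ.
v₂ = √(1.207² + 2·27.84/1.258) = √(1.457 + 44.26) = 6.761 m/s.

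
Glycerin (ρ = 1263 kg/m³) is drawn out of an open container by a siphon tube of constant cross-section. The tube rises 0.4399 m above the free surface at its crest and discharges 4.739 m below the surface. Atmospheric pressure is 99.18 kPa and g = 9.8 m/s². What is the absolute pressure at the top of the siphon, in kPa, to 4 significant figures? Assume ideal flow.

35.08 kPa

From the surface to the outlet (both open to atmosphere, surface at rest): v = √(2g·h_out) = √(2·9.8·4.739) = 9.638 m/s.
The bore is uniform, so the speed at the crest is the same v. Bernoulli surface→crest: P_atm = P_top + ½ρv² + ρg·h_top.
P_top = 99180 − ½·1263·9.638² − 1263·9.8·0.4399 = 35080 Pa.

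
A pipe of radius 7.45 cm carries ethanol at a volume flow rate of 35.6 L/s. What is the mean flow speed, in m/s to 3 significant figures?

v ≈ 2.04 m/s

Q = 35.6 L/s = 0.0356 m³/s.
v = Q/A = 0.0356 / 0.0174 = 2.04 m/s.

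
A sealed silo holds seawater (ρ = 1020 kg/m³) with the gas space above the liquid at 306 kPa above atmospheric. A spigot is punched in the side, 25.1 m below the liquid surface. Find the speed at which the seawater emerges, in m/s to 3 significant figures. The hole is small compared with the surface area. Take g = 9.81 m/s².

Take point 1 at the surface (v₁ ≈ 0) and point 2 at the hole (at atmospheric pressure). Bernoulli: P₁ + ρg h = P_atm + ½ρv₂².
With P₁ − P_atm = 306000 Pa, v₂ = √(2gh + 2ΔP/ρ) = √(2·9.81·25.1 + 2·306000/1020) = 33.1 m/s.

v = 33.1 m/s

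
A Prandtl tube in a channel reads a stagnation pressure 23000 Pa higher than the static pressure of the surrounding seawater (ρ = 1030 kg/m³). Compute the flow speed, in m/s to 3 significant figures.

v ≈ 6.68 m/s

Bernoulli between the free stream and the stagnation point: ½ρv² = P_stag − P_static.
v = √(2ΔP/ρ) = √(2·23000/1030) = 6.68 m/s.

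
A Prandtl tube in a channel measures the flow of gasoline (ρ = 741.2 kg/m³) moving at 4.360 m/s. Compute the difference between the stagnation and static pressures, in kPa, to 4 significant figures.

Bernoulli between the free stream and the stagnation point: ½ρv² = P_stag − P_static.
ΔP = ½·741.2·4.360² = 7045 Pa.

ΔP ≈ 7.045 kPa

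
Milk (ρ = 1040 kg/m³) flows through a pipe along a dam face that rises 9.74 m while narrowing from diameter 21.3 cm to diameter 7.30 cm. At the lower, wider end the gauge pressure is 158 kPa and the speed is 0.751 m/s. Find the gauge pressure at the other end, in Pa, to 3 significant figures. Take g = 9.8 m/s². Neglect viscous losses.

By continuity, v₂ = v₁·A₁/A₂ = 0.751·(356/41.9) = 6.39 m/s.
Energy conservation along the streamline gives P₂ = P₁ − ½ρ(v₂² − v₁²) − ρg(h₂ − h₁).
P₂ = 158000 + ½·1040·(0.751² − 6.39²) − 1040·9.8·(+9.74) = 158000 + (-21000) − (99300) = 37800 Pa.

P₂ ≈ 37800 Pa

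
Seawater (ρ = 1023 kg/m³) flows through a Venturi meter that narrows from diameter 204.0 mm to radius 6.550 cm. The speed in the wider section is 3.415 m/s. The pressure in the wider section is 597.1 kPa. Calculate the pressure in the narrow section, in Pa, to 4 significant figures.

Continuity gives A₁v₁ = A₂v₂, so v₂ = (326.9 cm²)/(134.8 cm²) × 3.415 m/s = 8.281 m/s.
The pipe is horizontal, so Bernoulli reduces to P₁ + ½ρv₁² = P₂ + ½ρv₂².
P₂ = P₁ − ½ρ(v₂² − v₁²) = 597100 − ½·1023·(8.281² − 3.415²) = 597100 − 29120 = 568000 Pa.

P₂ = 568000 Pa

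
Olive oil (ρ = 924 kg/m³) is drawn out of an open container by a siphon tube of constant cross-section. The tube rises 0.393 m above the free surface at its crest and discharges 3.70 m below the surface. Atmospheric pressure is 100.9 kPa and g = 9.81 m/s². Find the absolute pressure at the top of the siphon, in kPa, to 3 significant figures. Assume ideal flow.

P_top ≈ 63.8 kPa

The outlet speed comes from Torricelli: v = √(2g·3.70) = 8.52 m/s.
With constant cross-section the crest speed equals v; applying Bernoulli from the surface up to the crest, P_top = P_atm − ½ρv² − ρg·h_top.
P_top = 100900 − ½·924·8.52² − 924·9.81·0.393 = 63800 Pa.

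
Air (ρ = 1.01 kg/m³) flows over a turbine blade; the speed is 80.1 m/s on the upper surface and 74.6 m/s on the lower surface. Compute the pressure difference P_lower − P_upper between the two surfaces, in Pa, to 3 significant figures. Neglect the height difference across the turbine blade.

ΔP ≈ 430 Pa

The pressure is lower where the speed is higher: ΔP = ½ρ(v_up² − v_low²).
ΔP = ½·1.01·(80.1² − 74.6²) = 430 Pa.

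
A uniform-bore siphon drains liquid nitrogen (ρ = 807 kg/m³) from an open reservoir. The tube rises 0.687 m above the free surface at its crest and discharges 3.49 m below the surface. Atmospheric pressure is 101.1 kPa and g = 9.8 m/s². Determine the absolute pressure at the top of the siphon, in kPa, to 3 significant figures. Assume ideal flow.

P_top ≈ 68.1 kPa

The outlet speed comes from Torricelli: v = √(2g·3.49) = 8.27 m/s.
With constant cross-section the crest speed equals v; applying Bernoulli from the surface up to the crest, P_top = P_atm − ½ρv² − ρg·h_top.
P_top = 101100 − ½·807·8.27² − 807·9.8·0.687 = 68100 Pa.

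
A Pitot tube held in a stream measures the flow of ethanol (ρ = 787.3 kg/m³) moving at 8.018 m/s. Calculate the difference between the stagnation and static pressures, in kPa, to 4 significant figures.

25.31 kPa

Bernoulli between the free stream and the stagnation point: ½ρv² = P_stag − P_static.
ΔP = ½·787.3·8.018² = 25310 Pa.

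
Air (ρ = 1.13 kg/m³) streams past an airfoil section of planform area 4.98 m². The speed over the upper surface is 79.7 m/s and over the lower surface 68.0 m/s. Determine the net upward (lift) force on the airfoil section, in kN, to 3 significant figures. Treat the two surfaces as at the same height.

F ≈ 4.86 kN

From P + ½ρv² = const at equal height, P_low − P_up = ½ρ(v_up² − v_low²).
ΔP = ½·1.13·(79.7² − 68.0²) = 976 Pa.
Lift = ΔP · A = 976 × 4.98 = 4860 N.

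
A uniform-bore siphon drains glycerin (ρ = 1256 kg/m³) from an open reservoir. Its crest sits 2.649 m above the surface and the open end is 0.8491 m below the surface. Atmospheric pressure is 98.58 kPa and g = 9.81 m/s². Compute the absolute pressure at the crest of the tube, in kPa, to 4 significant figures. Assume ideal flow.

From the surface to the outlet (both open to atmosphere, surface at rest): v = √(2g·h_out) = √(2·9.81·0.8491) = 4.082 m/s.
The bore is uniform, so the speed at the crest is the same v. Bernoulli surface→crest: P_atm = P_top + ½ρv² + ρg·h_top.
P_top = 98580 − ½·1256·4.082² − 1256·9.81·2.649 = 55480 Pa.

P_top = 55.48 kPa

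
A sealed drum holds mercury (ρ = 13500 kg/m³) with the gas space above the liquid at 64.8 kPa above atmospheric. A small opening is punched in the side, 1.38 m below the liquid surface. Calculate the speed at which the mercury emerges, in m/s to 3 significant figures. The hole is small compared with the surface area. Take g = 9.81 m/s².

v ≈ 6.06 m/s

Take point 1 at the surface (v₁ ≈ 0) and point 2 at the hole (at atmospheric pressure). Bernoulli: P₁ + ρg h = P_atm + ½ρv₂².
With P₁ − P_atm = 64800 Pa, v₂ = √(2gh + 2ΔP/ρ) = √(2·9.81·1.38 + 2·64800/13500) = 6.06 m/s.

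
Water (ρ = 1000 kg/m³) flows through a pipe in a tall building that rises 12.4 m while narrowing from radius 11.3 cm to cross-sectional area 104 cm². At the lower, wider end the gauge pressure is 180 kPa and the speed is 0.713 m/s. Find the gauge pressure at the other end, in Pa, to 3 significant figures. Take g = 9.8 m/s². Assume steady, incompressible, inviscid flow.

P₂ = 55000 Pa

The volume flow rate is constant, so v₂ = (A₁/A₂)v₁ = (401/104)·0.713 = 2.75 m/s.
Applying Bernoulli between the two ends and solving for P₂: P₂ = P₁ + ½ρ(v₁² − v₂²) − ρgΔh.
P₂ = 180000 + ½·1000·(0.713² − 2.75²) − 1000·9.8·(+12.4) = 180000 + (-3530) − (122000) = 55000 Pa.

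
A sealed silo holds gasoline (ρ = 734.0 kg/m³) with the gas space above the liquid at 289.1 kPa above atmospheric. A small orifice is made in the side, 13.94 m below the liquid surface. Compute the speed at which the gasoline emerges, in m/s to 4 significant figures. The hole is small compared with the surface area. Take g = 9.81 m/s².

v ≈ 32.58 m/s

Take point 1 at the surface (v₁ ≈ 0) and point 2 at the hole (at atmospheric pressure). Bernoulli: P₁ + ρg h = P_atm + ½ρv₂².
With P₁ − P_atm = 289100 Pa, v₂ = √(2gh + 2ΔP/ρ) = √(2·9.81·13.94 + 2·289100/734.0) = 32.58 m/s.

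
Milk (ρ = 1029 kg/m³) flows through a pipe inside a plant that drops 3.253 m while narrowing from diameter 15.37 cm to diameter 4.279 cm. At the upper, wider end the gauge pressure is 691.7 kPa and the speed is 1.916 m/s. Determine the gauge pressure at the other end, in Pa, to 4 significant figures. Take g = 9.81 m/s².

By continuity, v₂ = v₁·A₁/A₂ = 1.916·(185.5/14.38) = 24.72 m/s.
Applying Bernoulli between the two ends and solving for P₂: P₂ = P₁ + ½ρ(v₁² − v₂²) − ρgΔh.
P₂ = 691700 + ½·1029·(1.916² − 24.72²) − 1029·9.81·(−3.253) = 691700 + (-312500) − (-32840) = 412000 Pa.

P₂ ≈ 412000 Pa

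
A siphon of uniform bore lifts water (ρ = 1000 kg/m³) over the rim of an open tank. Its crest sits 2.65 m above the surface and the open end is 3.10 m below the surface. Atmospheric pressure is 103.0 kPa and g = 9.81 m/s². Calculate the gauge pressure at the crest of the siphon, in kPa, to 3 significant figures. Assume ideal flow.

P_gauge ≈ -56.4 kPa

The outlet speed comes from Torricelli: v = √(2g·3.10) = 7.80 m/s.
With constant cross-section the crest speed equals v; applying Bernoulli from the surface up to the crest, P_top = P_atm − ½ρv² − ρg·h_top.
P_top = 103000 − ½·1000·7.80² − 1000·9.81·2.65 = 46600 Pa. So P_gauge = P_top − P_atm = -56400 Pa.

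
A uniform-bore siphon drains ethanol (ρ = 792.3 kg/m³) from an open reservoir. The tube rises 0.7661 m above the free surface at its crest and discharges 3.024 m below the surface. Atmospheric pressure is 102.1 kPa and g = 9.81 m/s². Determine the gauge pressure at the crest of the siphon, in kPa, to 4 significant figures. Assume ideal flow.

P_gauge ≈ -29.46 kPa

The outlet speed comes from Torricelli: v = √(2g·3.024) = 7.703 m/s.
The bore is uniform, so the speed at the crest is the same v. Bernoulli surface→crest: P_atm = P_top + ½ρv² + ρg·h_top.
P_top = 102100 − ½·792.3·7.703² − 792.3·9.81·0.7661 = 72640 Pa. So P_gauge = P_top − P_atm = -29460 Pa.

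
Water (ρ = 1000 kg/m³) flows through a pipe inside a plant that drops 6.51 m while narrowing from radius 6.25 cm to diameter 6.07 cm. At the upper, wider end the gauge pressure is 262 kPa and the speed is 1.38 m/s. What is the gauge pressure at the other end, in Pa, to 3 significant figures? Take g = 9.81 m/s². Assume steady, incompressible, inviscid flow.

P₂ ≈ 310000 Pa

The volume flow rate is constant, so v₂ = (A₁/A₂)v₁ = (123/28.9)·1.38 = 5.85 m/s.
Applying Bernoulli between the two ends and solving for P₂: P₂ = P₁ + ½ρ(v₁² − v₂²) − ρgΔh.
P₂ = 262000 + ½·1000·(1.38² − 5.85²) − 1000·9.81·(−6.51) = 262000 + (-16200) − (-63900) = 310000 Pa.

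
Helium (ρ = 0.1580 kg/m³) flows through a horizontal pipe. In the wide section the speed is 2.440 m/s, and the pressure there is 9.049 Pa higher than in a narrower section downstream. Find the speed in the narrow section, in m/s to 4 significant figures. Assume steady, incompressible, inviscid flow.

Along the level pipe P + ½ρv² is conserved, hence v₂² = v₁² + 2(P₁ − P₂)/ρ.
v₂ = √(2.440² + 2·9.049/0.1580) = √(5.954 + 114.5) = 10.98 m/s.

v₂ ≈ 10.98 m/s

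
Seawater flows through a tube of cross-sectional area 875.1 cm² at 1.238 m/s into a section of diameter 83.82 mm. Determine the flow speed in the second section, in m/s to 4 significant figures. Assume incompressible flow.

Continuity gives A₁v₁ = A₂v₂, so v₂ = (875.1 cm²)/(55.18 cm²) × 1.238 m/s = 19.63 m/s.

v₂ ≈ 19.63 m/s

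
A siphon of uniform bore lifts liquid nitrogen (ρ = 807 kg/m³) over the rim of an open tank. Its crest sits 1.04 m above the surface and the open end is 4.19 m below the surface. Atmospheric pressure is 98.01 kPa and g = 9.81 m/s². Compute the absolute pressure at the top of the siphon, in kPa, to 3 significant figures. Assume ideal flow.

P_top = 56.6 kPa

The outlet speed comes from Torricelli: v = √(2g·4.19) = 9.07 m/s.
The bore is uniform, so the speed at the crest is the same v. Bernoulli surface→crest: P_atm = P_top + ½ρv² + ρg·h_top.
P_top = 98010 − ½·807·9.07² − 807·9.81·1.04 = 56600 Pa.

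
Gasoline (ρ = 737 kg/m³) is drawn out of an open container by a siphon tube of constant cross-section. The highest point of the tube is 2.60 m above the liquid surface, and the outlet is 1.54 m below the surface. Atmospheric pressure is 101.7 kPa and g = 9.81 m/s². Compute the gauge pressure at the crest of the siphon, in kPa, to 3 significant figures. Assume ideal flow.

P_gauge ≈ -29.9 kPa

Bernoulli surface→outlet gives ½v² = g·h_out, so v = √(2·9.81·1.54) = 5.50 m/s.
The bore is uniform, so the speed at the crest is the same v. Bernoulli surface→crest: P_atm = P_top + ½ρv² + ρg·h_top.
P_top = 101700 − ½·737·5.50² − 737·9.81·2.60 = 71800 Pa. So P_gauge = P_top − P_atm = -29900 Pa.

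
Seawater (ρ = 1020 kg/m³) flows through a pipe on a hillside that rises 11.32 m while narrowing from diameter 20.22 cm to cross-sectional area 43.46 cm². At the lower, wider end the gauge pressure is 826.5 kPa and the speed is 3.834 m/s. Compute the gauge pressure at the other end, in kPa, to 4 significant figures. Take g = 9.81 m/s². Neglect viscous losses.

P₂ ≈ 311.5 kPa

Continuity gives A₁v₁ = A₂v₂, so v₂ = (321.1 cm²)/(43.46 cm²) × 3.834 m/s = 28.33 m/s.
Applying Bernoulli between the two ends and solving for P₂: P₂ = P₁ + ½ρ(v₁² − v₂²) − ρgΔh.
P₂ = 826500 + ½·1020·(3.834² − 28.33²) − 1020·9.81·(+11.32) = 826500 + (-401800) − (113300) = 311500 Pa.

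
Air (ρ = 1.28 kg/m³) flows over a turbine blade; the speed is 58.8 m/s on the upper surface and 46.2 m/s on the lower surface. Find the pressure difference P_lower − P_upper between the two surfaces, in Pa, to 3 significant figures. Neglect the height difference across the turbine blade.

The pressure is lower where the speed is higher: ΔP = ½ρ(v_up² − v_low²).
ΔP = ½·1.28·(58.8² − 46.2²) = 847 Pa.

ΔP ≈ 847 Pa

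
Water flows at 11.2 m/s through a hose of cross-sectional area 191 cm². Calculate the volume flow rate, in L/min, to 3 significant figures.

Q = A·v = 0.0191 m² × 11.2 m/s = 0.214 m³/s.
Converting: 0.214 m³/s × 60000 = 12800 L/min.

Q ≈ 12800 L/min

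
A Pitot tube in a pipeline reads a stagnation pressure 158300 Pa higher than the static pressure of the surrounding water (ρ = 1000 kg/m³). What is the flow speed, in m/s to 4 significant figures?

Bernoulli between the free stream and the stagnation point: ½ρv² = P_stag − P_static.
v = √(2ΔP/ρ) = √(2·158300/1000) = 17.79 m/s.

v ≈ 17.79 m/s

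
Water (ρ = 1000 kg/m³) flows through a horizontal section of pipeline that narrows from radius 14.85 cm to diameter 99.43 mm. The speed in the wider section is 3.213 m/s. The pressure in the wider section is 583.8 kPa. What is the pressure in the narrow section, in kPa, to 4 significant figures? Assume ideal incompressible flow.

By continuity, v₂ = v₁·A₁/A₂ = 3.213·(692.8/77.65) = 28.67 m/s.
The pipe is horizontal, so Bernoulli reduces to P₁ + ½ρv₁² = P₂ + ½ρv₂².
P₂ = P₁ − ½ρ(v₂² − v₁²) = 583800 − ½·1000·(28.67² − 3.213²) = 583800 − 405700 = 178100 Pa.

P₂ = 178.1 kPa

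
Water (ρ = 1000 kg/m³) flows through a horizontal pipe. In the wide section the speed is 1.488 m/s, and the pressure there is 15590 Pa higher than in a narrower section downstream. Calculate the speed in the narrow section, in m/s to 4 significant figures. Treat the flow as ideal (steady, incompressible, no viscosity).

v₂ = 5.779 m/s

Horizontal Bernoulli: P₁ + ½ρv₁² = P₂ + ½ρv₂², so v₂² = v₁² + 2(P₁ − P₂)/ρ.
v₂ = √(1.488² + 2·15590/1000) = √(2.214 + 31.18) = 5.779 m/s.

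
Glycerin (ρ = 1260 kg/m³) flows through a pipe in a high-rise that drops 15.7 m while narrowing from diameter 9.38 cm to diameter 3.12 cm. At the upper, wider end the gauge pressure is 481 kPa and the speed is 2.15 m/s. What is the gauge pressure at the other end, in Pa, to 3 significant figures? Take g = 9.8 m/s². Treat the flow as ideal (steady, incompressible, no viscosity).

The volume flow rate is constant, so v₂ = (A₁/A₂)v₁ = (69.1/7.65)·2.15 = 19.4 m/s.
Bernoulli: P₁ + ½ρv₁² + ρg h₁ = P₂ + ½ρv₂² + ρg h₂, so P₂ = P₁ + ½ρ(v₁² − v₂²) − ρg(h₂ − h₁).
P₂ = 481000 + ½·1260·(2.15² − 19.4²) − 1260·9.8·(−15.7) = 481000 + (-235000) − (-194000) = 440000 Pa.

P₂ ≈ 440000 Pa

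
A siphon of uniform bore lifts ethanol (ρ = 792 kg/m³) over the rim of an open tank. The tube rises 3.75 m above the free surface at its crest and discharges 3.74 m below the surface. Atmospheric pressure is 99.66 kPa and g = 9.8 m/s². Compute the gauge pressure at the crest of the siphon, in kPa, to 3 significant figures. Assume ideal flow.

Bernoulli surface→outlet gives ½v² = g·h_out, so v = √(2·9.8·3.74) = 8.56 m/s.
With constant cross-section the crest speed equals v; applying Bernoulli from the surface up to the crest, P_top = P_atm − ½ρv² − ρg·h_top.
P_top = 99660 − ½·792·8.56² − 792·9.8·3.75 = 41500 Pa. So P_gauge = P_top − P_atm = -58100 Pa.

P_gauge ≈ -58.1 kPa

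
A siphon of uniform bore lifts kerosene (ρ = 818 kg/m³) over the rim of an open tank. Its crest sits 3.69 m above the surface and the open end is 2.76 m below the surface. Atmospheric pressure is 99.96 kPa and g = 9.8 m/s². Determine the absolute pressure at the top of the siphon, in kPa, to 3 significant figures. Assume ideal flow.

From the surface to the outlet (both open to atmosphere, surface at rest): v = √(2g·h_out) = √(2·9.8·2.76) = 7.35 m/s.
With constant cross-section the crest speed equals v; applying Bernoulli from the surface up to the crest, P_top = P_atm − ½ρv² − ρg·h_top.
P_top = 99960 − ½·818·7.35² − 818·9.8·3.69 = 48300 Pa.

48.3 kPa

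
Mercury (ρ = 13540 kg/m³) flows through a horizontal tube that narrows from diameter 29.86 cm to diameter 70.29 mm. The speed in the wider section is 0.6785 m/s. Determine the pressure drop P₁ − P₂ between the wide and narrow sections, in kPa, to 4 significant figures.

ΔP ≈ 1012 kPa

The volume flow rate is constant, so v₂ = (A₁/A₂)v₁ = (700.3/38.80)·0.6785 = 12.24 m/s.
Along the horizontal streamline, P + ½ρv² is constant.
P₁ − P₂ = ½·13540·(12.24² − 0.6785²) = ½·13540·149.5 = 1012000 Pa.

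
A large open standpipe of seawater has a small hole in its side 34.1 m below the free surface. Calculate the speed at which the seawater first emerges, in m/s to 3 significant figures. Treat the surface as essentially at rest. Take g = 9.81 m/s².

The surface is effectively still and both ends are open, so ½v² = gh and v = √(2·9.81·34.1) = 25.9 m/s.

v = 25.9 m/s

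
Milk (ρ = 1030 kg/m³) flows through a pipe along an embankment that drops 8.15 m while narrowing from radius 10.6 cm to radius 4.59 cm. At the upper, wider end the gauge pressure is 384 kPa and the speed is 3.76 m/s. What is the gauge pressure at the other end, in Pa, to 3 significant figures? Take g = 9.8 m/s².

Mass conservation (A₁v₁ = A₂v₂) gives v₂ = 3.76 × 353/66.2 = 20.1 m/s.
Bernoulli: P₁ + ½ρv₁² + ρg h₁ = P₂ + ½ρv₂² + ρg h₂, so P₂ = P₁ + ½ρ(v₁² − v₂²) − ρg(h₂ − h₁).
P₂ = 384000 + ½·1030·(3.76² − 20.1²) − 1030·9.8·(−8.15) = 384000 + (-200000) − (-82300) = 266000 Pa.

P₂ ≈ 266000 Pa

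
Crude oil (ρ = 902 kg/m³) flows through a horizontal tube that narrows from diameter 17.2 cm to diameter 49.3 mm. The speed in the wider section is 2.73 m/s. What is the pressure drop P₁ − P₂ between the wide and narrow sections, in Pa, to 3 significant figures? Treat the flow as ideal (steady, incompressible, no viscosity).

495000 Pa

The volume flow rate is constant, so v₂ = (A₁/A₂)v₁ = (232/19.1)·2.73 = 33.2 m/s.
Along the horizontal streamline, P + ½ρv² is constant.
P₁ − P₂ = ½·902·(33.2² − 2.73²) = ½·902·1100 = 495000 Pa.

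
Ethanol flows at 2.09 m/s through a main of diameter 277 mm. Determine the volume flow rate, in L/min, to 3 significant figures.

Q ≈ 7560 L/min

Q = A·v = 0.0603 m² × 2.09 m/s = 0.126 m³/s.
Converting: 0.126 m³/s × 60000 = 7560 L/min.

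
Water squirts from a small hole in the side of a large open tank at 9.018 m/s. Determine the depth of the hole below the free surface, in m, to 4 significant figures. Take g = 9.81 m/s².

h = 4.145 m

Inverting v = √(2gh) gives h = v² / 2g.
h = 9.018²/(2·9.81) = 81.32/19.62 = 4.145 m.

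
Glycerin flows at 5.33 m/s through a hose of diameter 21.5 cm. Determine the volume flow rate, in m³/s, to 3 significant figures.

Q ≈ 0.194 m³/s

Q = A·v = 0.0363 m² × 5.33 m/s = 0.194 m³/s.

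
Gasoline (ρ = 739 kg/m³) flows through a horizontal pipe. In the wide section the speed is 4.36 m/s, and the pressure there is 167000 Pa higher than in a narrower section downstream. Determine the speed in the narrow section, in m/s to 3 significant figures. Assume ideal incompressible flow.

v₂ ≈ 21.7 m/s

Horizontal Bernoulli: P₁ + ½ρv₁² = P₂ + ½ρv₂², so v₂² = v₁² + 2(P₁ − P₂)/ρ.
v₂ = √(4.36² + 2·167000/739) = √(19.0 + 452) = 21.7 m/s.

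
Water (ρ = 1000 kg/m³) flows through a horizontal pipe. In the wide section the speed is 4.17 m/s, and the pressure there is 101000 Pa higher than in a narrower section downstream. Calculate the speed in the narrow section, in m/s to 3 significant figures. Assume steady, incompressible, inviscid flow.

14.8 m/s

With h₁ = h₂, rearranging Bernoulli gives v₂ = √(v₁² + 2ΔP/ρ).
v₂ = √(4.17² + 2·101000/1000) = √(17.4 + 202) = 14.8 m/s.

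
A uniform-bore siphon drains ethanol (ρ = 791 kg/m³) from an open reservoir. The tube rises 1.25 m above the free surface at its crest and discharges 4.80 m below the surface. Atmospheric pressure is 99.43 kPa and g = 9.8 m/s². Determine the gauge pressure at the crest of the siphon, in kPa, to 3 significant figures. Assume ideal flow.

P_gauge ≈ -46.9 kPa

From the surface to the outlet (both open to atmosphere, surface at rest): v = √(2g·h_out) = √(2·9.8·4.80) = 9.70 m/s.
The bore is uniform, so the speed at the crest is the same v. Bernoulli surface→crest: P_atm = P_top + ½ρv² + ρg·h_top.
P_top = 99430 − ½·791·9.70² − 791·9.8·1.25 = 52500 Pa. So P_gauge = P_top − P_atm = -46900 Pa.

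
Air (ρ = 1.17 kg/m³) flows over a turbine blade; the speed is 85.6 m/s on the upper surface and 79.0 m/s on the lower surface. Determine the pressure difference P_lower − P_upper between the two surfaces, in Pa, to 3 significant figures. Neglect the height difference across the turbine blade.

Bernoulli (same height): P_lower − P_upper = ½ρ(v_upper² − v_lower²).
ΔP = ½·1.17·(85.6² − 79.0²) = 636 Pa.

636 Pa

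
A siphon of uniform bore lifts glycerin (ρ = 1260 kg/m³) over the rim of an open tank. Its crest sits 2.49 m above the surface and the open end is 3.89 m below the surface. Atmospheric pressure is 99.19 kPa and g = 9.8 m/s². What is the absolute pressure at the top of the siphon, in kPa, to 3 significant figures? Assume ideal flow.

Bernoulli surface→outlet gives ½v² = g·h_out, so v = √(2·9.8·3.89) = 8.73 m/s.
The bore is uniform, so the speed at the crest is the same v. Bernoulli surface→crest: P_atm = P_top + ½ρv² + ρg·h_top.
P_top = 99190 − ½·1260·8.73² − 1260·9.8·2.49 = 20400 Pa.

P_top ≈ 20.4 kPa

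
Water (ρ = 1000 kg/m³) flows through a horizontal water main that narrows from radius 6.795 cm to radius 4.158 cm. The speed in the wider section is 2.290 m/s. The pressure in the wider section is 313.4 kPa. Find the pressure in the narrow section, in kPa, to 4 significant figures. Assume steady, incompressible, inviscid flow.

P₂ ≈ 297.3 kPa

Continuity gives A₁v₁ = A₂v₂, so v₂ = (145.1 cm²)/(54.31 cm²) × 2.290 m/s = 6.116 m/s.
Along the horizontal streamline, P + ½ρv² is constant.
P₂ = P₁ − ½ρ(v₂² − v₁²) = 313400 − ½·1000·(6.116² − 2.290²) = 313400 − 16080 = 297300 Pa.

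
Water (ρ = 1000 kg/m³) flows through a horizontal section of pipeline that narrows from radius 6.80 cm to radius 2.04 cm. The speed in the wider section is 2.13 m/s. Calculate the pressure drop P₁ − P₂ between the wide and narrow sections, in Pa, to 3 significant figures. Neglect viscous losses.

The volume flow rate is constant, so v₂ = (A₁/A₂)v₁ = (145/13.1)·2.13 = 23.7 m/s.
Along the horizontal streamline, P + ½ρv² is constant.
P₁ − P₂ = ½·1000·(23.7² − 2.13²) = ½·1000·556 = 278000 Pa.

ΔP ≈ 278000 Pa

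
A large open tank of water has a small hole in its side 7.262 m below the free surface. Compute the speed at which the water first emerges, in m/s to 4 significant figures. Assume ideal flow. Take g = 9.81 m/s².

Torricelli's result v = √(2gh) gives v = √(2·9.81·7.262) = 11.94 m/s.

v ≈ 11.94 m/s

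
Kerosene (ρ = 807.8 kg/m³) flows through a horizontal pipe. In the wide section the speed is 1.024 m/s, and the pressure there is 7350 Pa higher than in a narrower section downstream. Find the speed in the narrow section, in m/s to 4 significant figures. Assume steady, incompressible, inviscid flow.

Along the level pipe P + ½ρv² is conserved, hence v₂² = v₁² + 2(P₁ − P₂)/ρ.
v₂ = √(1.024² + 2·7350/807.8) = √(1.049 + 18.20) = 4.387 m/s.

v₂ ≈ 4.387 m/s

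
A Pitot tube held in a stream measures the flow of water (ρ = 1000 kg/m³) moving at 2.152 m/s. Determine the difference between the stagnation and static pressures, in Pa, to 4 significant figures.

The dynamic pressure equals the rise in static pressure at the stagnation point: ΔP = ½ρv².
ΔP = ½·1000·2.152² = 2316 Pa.

2316 Pa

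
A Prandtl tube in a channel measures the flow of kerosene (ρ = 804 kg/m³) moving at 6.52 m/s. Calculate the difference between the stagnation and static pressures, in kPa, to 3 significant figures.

The dynamic pressure equals the rise in static pressure at the stagnation point: ΔP = ½ρv².
ΔP = ½·804·6.52² = 17100 Pa.

ΔP ≈ 17.1 kPa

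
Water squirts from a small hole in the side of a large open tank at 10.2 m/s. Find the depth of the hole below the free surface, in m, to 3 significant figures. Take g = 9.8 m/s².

Torricelli: v = √(2gh), so h = v²/(2g).
h = 10.2²/(2·9.8) = 104/19.60 = 5.31 m.

h ≈ 5.31 m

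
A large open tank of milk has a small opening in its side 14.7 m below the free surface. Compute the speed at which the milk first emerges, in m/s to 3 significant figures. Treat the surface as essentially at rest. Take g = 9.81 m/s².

Bernoulli from surface to hole (P equal, v_surface ≈ 0): v = √(2gh) = √(2×9.81×14.7) = 17.0 m/s.

v ≈ 17.0 m/s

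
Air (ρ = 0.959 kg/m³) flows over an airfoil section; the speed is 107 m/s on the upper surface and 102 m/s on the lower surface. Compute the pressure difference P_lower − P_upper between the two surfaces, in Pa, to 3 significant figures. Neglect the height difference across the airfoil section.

ΔP = 501 Pa

The pressure is lower where the speed is higher: ΔP = ½ρ(v_up² − v_low²).
ΔP = ½·0.959·(107² − 102²) = 501 Pa.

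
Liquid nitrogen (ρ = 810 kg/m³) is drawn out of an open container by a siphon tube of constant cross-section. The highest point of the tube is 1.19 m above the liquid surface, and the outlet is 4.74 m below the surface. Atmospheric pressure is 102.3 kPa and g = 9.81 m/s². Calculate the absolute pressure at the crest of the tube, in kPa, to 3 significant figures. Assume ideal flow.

P_top ≈ 55.2 kPa

From the surface to the outlet (both open to atmosphere, surface at rest): v = √(2g·h_out) = √(2·9.81·4.74) = 9.64 m/s.
With constant cross-section the crest speed equals v; applying Bernoulli from the surface up to the crest, P_top = P_atm − ½ρv² − ρg·h_top.
P_top = 102300 − ½·810·9.64² − 810·9.81·1.19 = 55200 Pa.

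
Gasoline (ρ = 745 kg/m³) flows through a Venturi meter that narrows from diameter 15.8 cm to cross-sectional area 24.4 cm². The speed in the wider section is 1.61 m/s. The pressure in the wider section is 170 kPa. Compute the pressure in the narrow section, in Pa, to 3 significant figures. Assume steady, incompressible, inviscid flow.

P₂ ≈ 109000 Pa

The volume flow rate is constant, so v₂ = (A₁/A₂)v₁ = (196/24.4)·1.61 = 12.9 m/s.
Bernoulli (h₁ = h₂): P₁ − P₂ = ½ρ(v₂² − v₁²).
P₂ = P₁ − ½ρ(v₂² − v₁²) = 170000 − ½·745·(12.9² − 1.61²) = 170000 − 61400 = 109000 Pa.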